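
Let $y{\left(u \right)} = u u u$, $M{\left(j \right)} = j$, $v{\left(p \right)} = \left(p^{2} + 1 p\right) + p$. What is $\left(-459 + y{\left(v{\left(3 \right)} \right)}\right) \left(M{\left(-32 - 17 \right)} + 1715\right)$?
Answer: $4858056$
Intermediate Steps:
$v{\left(p \right)} = p^{2} + 2 p$ ($v{\left(p \right)} = \left(p^{2} + p\right) + p = \left(p + p^{2}\right) + p = p^{2} + 2 p$)
$y{\left(u \right)} = u^{3}$ ($y{\left(u \right)} = u^{2} u = u^{3}$)
$\left(-459 + y{\left(v{\left(3 \right)} \right)}\right) \left(M{\left(-32 - 17 \right)} + 1715\right) = \left(-459 + \left(3 \left(2 + 3\right)\right)^{3}\right) \left(\left(-32 - 17\right) + 1715\right) = \left(-459 + \left(3 \cdot 5\right)^{3}\right) \left(\left(-32 - 17\right) + 1715\right) = \left(-459 + 15^{3}\right) \left(-49 + 1715\right) = \left(-459 + 3375\right) 1666 = 2916 \cdot 1666 = 4858056$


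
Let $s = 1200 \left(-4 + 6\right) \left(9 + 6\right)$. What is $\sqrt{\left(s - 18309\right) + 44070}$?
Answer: $\sqrt{61761} \approx 248.52$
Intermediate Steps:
$s = 36000$ ($s = 1200 \cdot 2 \cdot 15 = 1200 \cdot 30 = 36000$)
$\sqrt{\left(s - 18309\right) + 44070} = \sqrt{\left(36000 - 18309\right) + 44070} = \sqrt{17691 + 44070} = \sqrt{61761}$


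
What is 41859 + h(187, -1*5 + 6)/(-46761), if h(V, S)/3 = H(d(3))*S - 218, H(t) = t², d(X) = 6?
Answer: 50188955/1199 ≈ 41859.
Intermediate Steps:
h(V, S) = -654 + 108*S (h(V, S) = 3*(6²*S - 218) = 3*(36*S - 218) = 3*(-218 + 36*S) = -654 + 108*S)
41859 + h(187, -1*5 + 6)/(-46761) = 41859 + (-654 + 108*(-1*5 + 6))/(-46761) = 41859 + (-654 + 108*(-5 + 6))*(-1/46761) = 41859 + (-654 + 108*1)*(-1/46761) = 41859 + (-654 + 108)*(-1/46761) = 41859 - 546*(-1/46761) = 41859 + 14/1199 = 50188955/1199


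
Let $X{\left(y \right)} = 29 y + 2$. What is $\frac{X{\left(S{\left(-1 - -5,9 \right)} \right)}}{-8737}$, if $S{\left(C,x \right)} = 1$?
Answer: $- \frac{31}{8737} \approx -0.0035481$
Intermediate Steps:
$X{\left(y \right)} = 2 + 29 y$
$\frac{X{\left(S{\left(-1 - -5,9 \right)} \right)}}{-8737} = \frac{2 + 29 \cdot 1}{-8737} = \left(2 + 29\right) \left(- \frac{1}{8737}\right) = 31 \left(- \frac{1}{8737}\right) = - \frac{31}{8737}$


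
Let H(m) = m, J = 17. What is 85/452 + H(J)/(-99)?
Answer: 731/44748 ≈ 0.016336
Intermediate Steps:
85/452 + H(J)/(-99) = 85/452 + 17/(-99) = 85*(1/452) + 17*(-1/99) = 85/452 - 17/99 = 731/44748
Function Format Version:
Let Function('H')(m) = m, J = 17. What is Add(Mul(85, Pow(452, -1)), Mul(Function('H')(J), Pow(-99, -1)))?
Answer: Rational(731, 44748) ≈ 0.016336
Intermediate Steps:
Add(Mul(85, Pow(452, -1)), Mul(Function('H')(J), Pow(-99, -1))) = Add(Mul(85, Pow(452, -1)), Mul(17, Pow(-99, -1))) = Add(Mul(85, Rational(1, 452)), Mul(17, Rational(-1, 99))) = Add(Rational(85, 452), Rational(-17, 99)) = Rational(731, 44748)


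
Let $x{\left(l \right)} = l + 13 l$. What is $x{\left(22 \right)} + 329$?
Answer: $637$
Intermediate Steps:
$x{\left(l \right)} = 14 l$
$x{\left(22 \right)} + 329 = 14 \cdot 22 + 329 = 308 + 329 = 637$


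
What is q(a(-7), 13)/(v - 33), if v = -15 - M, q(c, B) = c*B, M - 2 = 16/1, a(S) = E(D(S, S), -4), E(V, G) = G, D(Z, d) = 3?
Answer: 26/33 ≈ 0.78788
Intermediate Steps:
a(S) = -4
M = 18 (M = 2 + 16/1 = 2 + 16*1 = 2 + 16 = 18)
q(c, B) = B*c
v = -33 (v = -15 - 1*18 = -15 - 18 = -33)
q(a(-7), 13)/(v - 33) = (13*(-4))/(-33 - 33) = -52/(-66) = -1/66*(-52) = 26/33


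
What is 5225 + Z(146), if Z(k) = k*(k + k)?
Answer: 47857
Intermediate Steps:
Z(k) = 2*k² (Z(k) = k*(2*k) = 2*k²)
5225 + Z(146) = 5225 + 2*146² = 5225 + 2*21316 = 5225 + 42632 = 47857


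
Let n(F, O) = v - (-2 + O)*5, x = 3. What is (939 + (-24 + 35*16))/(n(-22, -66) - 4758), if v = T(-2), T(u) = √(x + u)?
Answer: -1475/4417 ≈ -0.33394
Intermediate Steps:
T(u) = √(3 + u)
v = 1 (v = √(3 - 2) = √1 = 1)
n(F, O) = 11 - 5*O (n(F, O) = 1 - (-2 + O)*5 = 1 - (-10 + 5*O) = 1 + (10 - 5*O) = 11 - 5*O)
(939 + (-24 + 35*16))/(n(-22, -66) - 4758) = (939 + (-24 + 35*16))/((11 - 5*(-66)) - 4758) = (939 + (-24 + 560))/((11 + 330) - 4758) = (939 + 536)/(341 - 4758) = 1475/(-4417) = 1475*(-1/4417) = -1475/4417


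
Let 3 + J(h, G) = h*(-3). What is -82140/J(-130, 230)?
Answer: -27380/129 ≈ -212.25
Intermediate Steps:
J(h, G) = -3 - 3*h (J(h, G) = -3 + h*(-3) = -3 - 3*h)
-82140/J(-130, 230) = -82140/(-3 - 3*(-130)) = -82140/(-3 + 390) = -82140/387 = -82140*1/387 = -27380/129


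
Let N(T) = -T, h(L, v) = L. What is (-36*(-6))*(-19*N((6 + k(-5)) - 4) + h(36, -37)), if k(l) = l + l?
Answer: -25056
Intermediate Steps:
k(l) = 2*l
(-36*(-6))*(-19*N((6 + k(-5)) - 4) + h(36, -37)) = (-36*(-6))*(-(-19)*((6 + 2*(-5)) - 4) + 36) = 216*(-(-19)*((6 - 10) - 4) + 36) = 216*(-(-19)*(-4 - 4) + 36) = 216*(-(-19)*(-8) + 36) = 216*(-19*8 + 36) = 216*(-152 + 36) = 216*(-116) = -25056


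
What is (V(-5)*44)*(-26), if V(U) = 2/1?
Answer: -2288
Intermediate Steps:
V(U) = 2 (V(U) = 2*1 = 2)
(V(-5)*44)*(-26) = (2*44)*(-26) = 88*(-26) = -2288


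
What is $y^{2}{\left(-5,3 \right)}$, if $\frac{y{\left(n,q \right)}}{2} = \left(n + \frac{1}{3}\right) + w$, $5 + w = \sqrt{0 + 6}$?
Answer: $\frac{3580}{9} - \frac{232 \sqrt{6}}{3} \approx 208.35$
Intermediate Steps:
$w = -5 + \sqrt{6}$ ($w = -5 + \sqrt{0 + 6} = -5 + \sqrt{6} \approx -2.5505$)
$y{\left(n,q \right)} = - \frac{28}{3} + 2 n + 2 \sqrt{6}$ ($y{\left(n,q \right)} = 2 \left(\left(n + \frac{1}{3}\right) - \left(5 - \sqrt{6}\right)\right) = 2 \left(\left(\frac{1}{3} + n\right) - \left(5 - \sqrt{6}\right)\right) = 2 \left(- \frac{14}{3} + n + \sqrt{6}\right) = - \frac{28}{3} + 2 n + 2 \sqrt{6}$)
$y^{2}{\left(-5,3 \right)} = \left(- \frac{28}{3} + 2 \left(-5\right) + 2 \sqrt{6}\right)^{2} = \left(- \frac{28}{3} - 10 + 2 \sqrt{6}\right)^{2} = \left(- \frac{58}{3} + 2 \sqrt{6}\right)^{2}$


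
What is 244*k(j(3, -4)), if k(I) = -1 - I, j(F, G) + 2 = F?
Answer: -488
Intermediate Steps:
j(F, G) = -2 + F
244*k(j(3, -4)) = 244*(-1 - (-2 + 3)) = 244*(-1 - 1*1) = 244*(-1 - 1) = 244*(-2) = -488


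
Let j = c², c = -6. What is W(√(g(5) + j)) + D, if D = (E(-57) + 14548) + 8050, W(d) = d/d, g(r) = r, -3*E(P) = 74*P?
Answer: 24005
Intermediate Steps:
E(P) = -74*P/3
j = 36 (j = (-6)² = 36)
W(d) = 1
D = 24004 (D = (-74/3*(-57) + 14548) + 8050 = (1406 + 14548) + 8050 = 15954 + 8050 = 24004)
W(√(g(5) + j)) + D = 1 + 24004 = 24005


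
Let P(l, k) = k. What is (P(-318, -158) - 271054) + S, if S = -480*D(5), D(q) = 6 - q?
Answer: -271692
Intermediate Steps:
S = -480 (S = -480*(6 - 1*5) = -480*(6 - 5) = -480*1 = -480)
(P(-318, -158) - 271054) + S = (-158 - 271054) - 480 = -271212 - 480 = -271692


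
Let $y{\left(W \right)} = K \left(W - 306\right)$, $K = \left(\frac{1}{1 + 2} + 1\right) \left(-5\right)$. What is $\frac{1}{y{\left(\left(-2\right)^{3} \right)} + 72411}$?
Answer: $\frac{3}{223513} \approx 1.3422 \cdot 10^{-5}$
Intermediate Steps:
$K = - \frac{20}{3}$ ($K = \left(\frac{1}{3} + 1\right) \left(-5\right) = \frac{4}{3} \left(-5\right) = - \frac{20}{3} \approx -6.6667$)
$y{\left(W \right)} = 2040 - \frac{20 W}{3}$ ($y{\left(W \right)} = - \frac{20 \left(W - 306\right)}{3} = - \frac{20 \left(-306 + W\right)}{3} = 2040 - \frac{20 W}{3}$)
$\frac{1}{y{\left(\left(-2\right)^{3} \right)} + 72411} = \frac{1}{\left(2040 - \frac{20 \left(-2\right)^{3}}{3}\right) + 72411} = \frac{1}{\left(2040 - - \frac{160}{3}\right) + 72411} = \frac{1}{\left(2040 + \frac{160}{3}\right) + 72411} = \frac{1}{\frac{6280}{3} + 72411} = \frac{1}{\frac{223513}{3}} = \frac{3}{223513}$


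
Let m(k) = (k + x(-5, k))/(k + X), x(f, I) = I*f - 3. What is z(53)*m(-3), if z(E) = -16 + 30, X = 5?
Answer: 63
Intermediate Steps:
x(f, I) = -3 + I*f
m(k) = (-3 - 4*k)/(5 + k) (m(k) = (k + (-3 + k*(-5)))/(k + 5) = (k + (-3 - 5*k))/(5 + k) = (-3 - 4*k)/(5 + k))
z(E) = 14
z(53)*m(-3) = 14*((-3 - 4*(-3))/(5 - 3)) = 14*((-3 + 12)/2) = 14*((½)*9) = 14*(9/2) = 63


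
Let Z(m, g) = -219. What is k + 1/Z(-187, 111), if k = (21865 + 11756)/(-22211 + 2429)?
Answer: -117187/68766 ≈ -1.7041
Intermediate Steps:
k = -1601/942 (k = 33621/(-19782) = 33621*(-1/19782) = -1601/942 ≈ -1.6996)
k + 1/Z(-187, 111) = -1601/942 + 1/(-219) = -1601/942 - 1/219 = -117187/68766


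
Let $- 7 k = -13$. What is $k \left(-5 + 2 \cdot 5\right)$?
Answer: $\frac{65}{7} \approx 9.2857$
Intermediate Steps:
$k = \frac{13}{7}$ ($k = \left(- \frac{1}{7}\right) \left(-13\right) = \frac{13}{7} \approx 1.8571$)
$k \left(-5 + 2 \cdot 5\right) = \frac{13 \left(-5 + 2 \cdot 5\right)}{7} = \frac{13 \left(-5 + 10\right)}{7} = \frac{13}{7} \cdot 5 = \frac{65}{7}$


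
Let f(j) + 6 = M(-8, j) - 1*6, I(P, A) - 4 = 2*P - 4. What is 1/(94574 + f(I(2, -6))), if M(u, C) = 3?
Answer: 1/94565 ≈ 1.0575e-5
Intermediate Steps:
I(P, A) = 2*P (I(P, A) = 4 + (2*P - 4) = 4 + (-4 + 2*P) = 2*P)
f(j) = -9 (f(j) = -6 + (3 - 1*6) = -6 + (3 - 6) = -6 - 3 = -9)
1/(94574 + f(I(2, -6))) = 1/(94574 - 9) = 1/94565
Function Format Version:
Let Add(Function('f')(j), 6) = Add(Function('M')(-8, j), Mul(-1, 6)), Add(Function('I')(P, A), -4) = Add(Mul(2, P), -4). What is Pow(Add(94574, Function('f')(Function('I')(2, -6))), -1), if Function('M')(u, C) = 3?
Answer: Rational(1, 94565) ≈ 1.0575e-5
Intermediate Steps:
Function('I')(P, A) = Mul(2, P) (Function('I')(P, A) = Add(4, Add(Mul(2, P), -4)) = Add(4, Add(-4, Mul(2, P))) = Mul(2, P))
Function('f')(j) = -9 (Function('f')(j) = Add(-6, Add(3, Mul(-1, 6))) = Add(-6, Add(3, -6)) = Add(-6, -3) = -9)
Pow(Add(94574, Function('f')(Function('I')(2, -6))), -1) = Pow(Add(94574, -9), -1) = Pow(94565, -1) = Rational(1, 94565)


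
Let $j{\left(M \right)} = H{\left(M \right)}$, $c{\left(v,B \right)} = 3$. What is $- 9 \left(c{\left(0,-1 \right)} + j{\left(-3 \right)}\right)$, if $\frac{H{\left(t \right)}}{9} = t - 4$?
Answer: $540$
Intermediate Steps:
$H{\left(t \right)} = -36 + 9 t$ ($H{\left(t \right)} = 9 \left(t - 4\right) = 9 \left(-4 + t\right) = -36 + 9 t$)
$j{\left(M \right)} = -36 + 9 M$
$- 9 \left(c{\left(0,-1 \right)} + j{\left(-3 \right)}\right) = - 9 \left(3 + \left(-36 + 9 \left(-3\right)\right)\right) = - 9 \left(3 - 63\right) = \left(-9\right) \left(-60\right) = 540$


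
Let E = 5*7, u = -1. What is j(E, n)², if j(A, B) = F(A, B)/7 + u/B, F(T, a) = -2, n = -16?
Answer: 625/12544 ≈ 0.049825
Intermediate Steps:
E = 35
j(A, B) = -2/7 - 1/B
j(E, n)² = (-2/7 - 1/(-16))² = (-2/7 - 1*(-1/16))² = (-2/7 + 1/16)² = (-25/112)² = 625/12544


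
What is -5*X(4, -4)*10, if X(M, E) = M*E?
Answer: 800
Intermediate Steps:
X(M, E) = E*M
-5*X(4, -4)*10 = -(-20)*4*10 = -5*(-16)*10 = 80*10 = 800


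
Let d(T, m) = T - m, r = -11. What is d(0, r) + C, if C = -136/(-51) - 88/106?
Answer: 2041/159 ≈ 12.836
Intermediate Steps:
C = 292/159 (C = -136*(-1/51) - 88*1/106 = 8/3 - 44/53 = 292/159 ≈ 1.8365)
d(0, r) + C = (0 - 1*(-11)) + 292/159 = (0 + 11) + 292/159 = 11 + 292/159 = 2041/159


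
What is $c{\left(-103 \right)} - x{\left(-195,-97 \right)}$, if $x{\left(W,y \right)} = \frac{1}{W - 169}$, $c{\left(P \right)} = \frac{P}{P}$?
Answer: $\frac{365}{364} \approx 1.0027$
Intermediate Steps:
$c{\left(P \right)} = 1$
$x{\left(W,y \right)} = \frac{1}{-169 + W}$
$c{\left(-103 \right)} - x{\left(-195,-97 \right)} = 1 - \frac{1}{-169 - 195} = 1 - \frac{1}{-364} = 1 - - \frac{1}{364} = 1 + \frac{1}{364} = \frac{365}{364}$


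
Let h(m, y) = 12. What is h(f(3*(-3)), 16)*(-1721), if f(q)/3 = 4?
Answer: -20652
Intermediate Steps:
f(q) = 12 (f(q) = 3*4 = 12)
h(f(3*(-3)), 16)*(-1721) = 12*(-1721) = -20652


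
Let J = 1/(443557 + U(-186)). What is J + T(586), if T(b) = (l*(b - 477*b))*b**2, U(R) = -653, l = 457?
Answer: -19387669306265843967/442904 ≈ -4.3774e+13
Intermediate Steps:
J = 1/442904 (J = 1/(443557 - 653) = 1/442904 ≈ 2.2578e-6)
T(b) = -217532*b**3 (T(b) = (457*(b - 477*b))*b**2 = (457*(-476*b))*b**2 = (-217532*b)*b**2 = -217532*b**3)
J + T(586) = 1/442904 - 217532*586**3 = 1/442904 - 217532*201230056 = 1/442904 - 43773976541792 = -19387669306265843967/442904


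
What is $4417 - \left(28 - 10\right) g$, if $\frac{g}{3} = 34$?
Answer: $2581$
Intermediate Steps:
$g = 102$ ($g = 3 \cdot 34 = 102$)
$4417 - \left(28 - 10\right) g = 4417 - \left(28 - 10\right) 102 = 4417 - 18 \cdot 102 = 4417 - 1836 = 2581$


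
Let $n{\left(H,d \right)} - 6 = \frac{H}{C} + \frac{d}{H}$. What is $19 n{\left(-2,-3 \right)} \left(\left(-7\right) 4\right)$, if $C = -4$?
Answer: $-4256$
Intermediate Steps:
$n{\left(H,d \right)} = 6 - \frac{H}{4} + \frac{d}{H}$ ($n{\left(H,d \right)} = 6 + \left(\frac{H}{-4} + \frac{d}{H}\right) = 6 + \left(H \left(- \frac{1}{4}\right) + \frac{d}{H}\right) = 6 - \left(\frac{H}{4} - \frac{d}{H}\right) = 6 - \frac{H}{4} + \frac{d}{H}$)
$19 n{\left(-2,-3 \right)} \left(\left(-7\right) 4\right) = 19 \left(6 - - \frac{1}{2} - \frac{3}{-2}\right) \left(\left(-7\right) 4\right) = 19 \left(6 + \frac{1}{2} - - \frac{3}{2}\right) \left(-28\right) = 19 \left(6 + \frac{1}{2} + \frac{3}{2}\right) \left(-28\right) = 19 \cdot 8 \left(-28\right) = 152 \left(-28\right) = -4256$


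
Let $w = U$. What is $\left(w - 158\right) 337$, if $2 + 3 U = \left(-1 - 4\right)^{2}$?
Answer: $- \frac{151987}{3} \approx -50662.0$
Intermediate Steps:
$U = \frac{23}{3}$ ($U = - \frac{2}{3} + \frac{\left(-1 - 4\right)^{2}}{3} = - \frac{2}{3} + \frac{\left(-5\right)^{2}}{3} = - \frac{2}{3} + \frac{1}{3} \cdot 25 = - \frac{2}{3} + \frac{25}{3} = \frac{23}{3} \approx 7.6667$)
$w = \frac{23}{3} \approx 7.6667$
$\left(w - 158\right) 337 = \left(\frac{23}{3} - 158\right) 337 = \left(- \frac{451}{3}\right) 337 = - \frac{151987}{3}$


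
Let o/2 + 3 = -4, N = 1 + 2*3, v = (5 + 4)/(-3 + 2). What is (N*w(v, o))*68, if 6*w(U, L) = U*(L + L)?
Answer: 19992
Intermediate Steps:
v = -9 (v = 9/(-1) = 9*(-1) = -9)
N = 7 (N = 1 + 6 = 7)
o = -14 (o = -6 + 2*(-4) = -6 - 8 = -14)
w(U, L) = L*U/3 (w(U, L) = (U*(L + L))/6 = (U*(2*L))/6 = (2*L*U)/6 = L*U/3)
(N*w(v, o))*68 = (7*((⅓)*(-14)*(-9)))*68 = (7*42)*68 = 294*68 = 19992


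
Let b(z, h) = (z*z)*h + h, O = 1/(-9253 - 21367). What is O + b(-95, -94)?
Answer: -25979355281/30620 ≈ -8.4844e+5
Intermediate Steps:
O = -1/30620 (O = 1/(-30620) = -1/30620 ≈ -3.2658e-5)
b(z, h) = h + h*z² (b(z, h) = z²*h + h = h*z² + h = h + h*z²)
O + b(-95, -94) = -1/30620 - 94*(1 + (-95)²) = -1/30620 - 94*(1 + 9025) = -1/30620 - 94*9026 = -1/30620 - 848444 = -25979355281/30620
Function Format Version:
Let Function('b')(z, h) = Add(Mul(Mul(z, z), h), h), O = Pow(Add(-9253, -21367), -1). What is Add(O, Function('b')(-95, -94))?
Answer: Rational(-25979355281, 30620) ≈ -8.4844e+5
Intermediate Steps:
O = Rational(-1, 30620) (O = Pow(-30620, -1) = Rational(-1, 30620) ≈ -3.2658e-5)
Function('b')(z, h) = Add(h, Mul(h, Pow(z, 2))) (Function('b')(z, h) = Add(Mul(Pow(z, 2), h), h) = Add(Mul(h, Pow(z, 2)), h) = Add(h, Mul(h, Pow(z, 2))))
Add(O, Function('b')(-95, -94)) = Add(Rational(-1, 30620), Mul(-94, Add(1, Pow(-95, 2)))) = Add(Rational(-1, 30620), Mul(-94, Add(1, 9025))) = Add(Rational(-1, 30620), Mul(-94, 9026)) = Add(Rational(-1, 30620), -848444) = Rational(-25979355281, 30620)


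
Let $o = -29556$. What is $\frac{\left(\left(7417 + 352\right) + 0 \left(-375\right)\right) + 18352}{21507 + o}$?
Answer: $- \frac{8707}{2683} \approx -3.2452$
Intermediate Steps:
$\frac{\left(\left(7417 + 352\right) + 0 \left(-375\right)\right) + 18352}{21507 + o} = \frac{\left(\left(7417 + 352\right) + 0 \left(-375\right)\right) + 18352}{21507 - 29556} = \frac{\left(7769 + 0\right) + 18352}{-8049} = \left(7769 + 18352\right) \left(- \frac{1}{8049}\right) = 26121 \left(- \frac{1}{8049}\right) = - \frac{8707}{2683}$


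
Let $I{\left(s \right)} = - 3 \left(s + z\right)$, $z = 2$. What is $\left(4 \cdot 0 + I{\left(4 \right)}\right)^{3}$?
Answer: $-5832$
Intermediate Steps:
$I{\left(s \right)} = -6 - 3 s$ ($I{\left(s \right)} = - 3 \left(s + 2\right) = - 3 \left(2 + s\right) = -6 - 3 s$)
$\left(4 \cdot 0 + I{\left(4 \right)}\right)^{3} = \left(4 \cdot 0 - 18\right)^{3} = \left(0 - 18\right)^{3} = \left(-18\right)^{3} = -5832$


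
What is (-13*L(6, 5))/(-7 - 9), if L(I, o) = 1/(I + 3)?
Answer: 13/144 ≈ 0.090278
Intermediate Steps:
L(I, o) = 1/(3 + I)
(-13*L(6, 5))/(-7 - 9) = (-13/(3 + 6))/(-7 - 9) = -13/9/(-16) = -13*⅑*(-1/16) = -13/9*(-1/16) = 13/144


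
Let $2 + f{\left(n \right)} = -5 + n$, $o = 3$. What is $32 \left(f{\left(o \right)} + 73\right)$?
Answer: $2208$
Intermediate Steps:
$f{\left(n \right)} = -7 + n$ ($f{\left(n \right)} = -2 + \left(-5 + n\right) = -7 + n$)
$32 \left(f{\left(o \right)} + 73\right) = 32 \left(\left(-7 + 3\right) + 73\right) = 32 \left(-4 + 73\right) = 32 \cdot 69 = 2208$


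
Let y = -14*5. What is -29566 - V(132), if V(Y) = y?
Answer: -29496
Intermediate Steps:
y = -70
V(Y) = -70
-29566 - V(132) = -29566 - 1*(-70) = -29566 + 70 = -29496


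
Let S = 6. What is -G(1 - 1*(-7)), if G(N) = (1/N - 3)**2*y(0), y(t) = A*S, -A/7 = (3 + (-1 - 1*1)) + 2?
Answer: 33327/32 ≈ 1041.5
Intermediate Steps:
A = -21 (A = -7*((3 + (-1 - 1*1)) + 2) = -7*((3 + (-1 - 1)) + 2) = -7*((3 - 2) + 2) = -7*(1 + 2) = -7*3 = -21)
y(t) = -126 (y(t) = -21*6 = -126)
G(N) = -126*(-3 + 1/N)**2 (G(N) = (1/N - 3)**2*(-126) = (-3 + 1/N)**2*(-126) = -126*(-3 + 1/N)**2)
-G(1 - 1*(-7)) = -(-126)*(-1 + 3*(1 - 1*(-7)))**2/(1 - 1*(-7))**2 = -(-126)*(-1 + 3*(1 + 7))**2/(1 + 7)**2 = -(-126)*(-1 + 3*8)**2/8**2 = -(-126)*(-1 + 24)**2/64 = -(-126)*23**2/64 = -(-126)*529/64 = -1*(-33327/32) = 33327/32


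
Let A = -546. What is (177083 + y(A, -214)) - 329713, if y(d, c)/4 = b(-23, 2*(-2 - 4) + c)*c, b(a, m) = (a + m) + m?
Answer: 253970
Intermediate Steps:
b(a, m) = a + 2*m
y(d, c) = 4*c*(-47 + 2*c) (y(d, c) = 4*((-23 + 2*(2*(-2 - 4) + c))*c) = 4*((-23 + 2*(2*(-6) + c))*c) = 4*((-23 + 2*(-12 + c))*c) = 4*((-23 + (-24 + 2*c))*c) = 4*((-47 + 2*c)*c) = 4*(c*(-47 + 2*c)) = 4*c*(-47 + 2*c))
(177083 + y(A, -214)) - 329713 = (177083 + 4*(-214)*(-47 + 2*(-214))) - 329713 = (177083 + 4*(-214)*(-47 - 428)) - 329713 = (177083 + 4*(-214)*(-475)) - 329713 = (177083 + 406600) - 329713 = 583683 - 329713 = 253970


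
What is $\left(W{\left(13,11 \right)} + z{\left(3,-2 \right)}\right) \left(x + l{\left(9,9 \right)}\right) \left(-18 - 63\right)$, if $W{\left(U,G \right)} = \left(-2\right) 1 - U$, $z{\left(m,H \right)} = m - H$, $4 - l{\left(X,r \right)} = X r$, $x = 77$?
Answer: $0$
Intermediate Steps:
$l{\left(X,r \right)} = 4 - X r$
$W{\left(U,G \right)} = -2 - U$
$\left(W{\left(13,11 \right)} + z{\left(3,-2 \right)}\right) \left(x + l{\left(9,9 \right)}\right) \left(-18 - 63\right) = \left(\left(-2 - 13\right) + \left(3 - -2\right)\right) \left(77 + \left(4 - 9 \cdot 9\right)\right) \left(-18 - 63\right) = \left(\left(-2 - 13\right) + \left(3 + 2\right)\right) \left(77 + \left(4 - 81\right)\right) \left(-81\right) = \left(-15 + 5\right) \left(77 - 77\right) \left(-81\right) = - 10 \cdot 0 \left(-81\right) = \left(-10\right) 0 = 0$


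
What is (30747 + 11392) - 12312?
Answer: 29827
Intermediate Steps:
(30747 + 11392) - 12312 = 42139 - 12312 = 29827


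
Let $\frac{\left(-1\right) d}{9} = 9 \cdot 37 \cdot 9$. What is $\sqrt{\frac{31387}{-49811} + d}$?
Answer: $\frac{i \sqrt{66925237220390}}{49811} \approx 164.24 i$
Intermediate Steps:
$d = -26973$ ($d = - 9 \cdot 9 \cdot 37 \cdot 9 = - 9 \cdot 333 \cdot 9 = \left(-9\right) 2997 = -26973$)
$\sqrt{\frac{31387}{-49811} + d} = \sqrt{\frac{31387}{-49811} - 26973} = \sqrt{31387 \left(- \frac{1}{49811}\right) - 26973} = \sqrt{- \frac{31387}{49811} - 26973} = \sqrt{- \frac{1343583490}{49811}} = \frac{i \sqrt{66925237220390}}{49811}$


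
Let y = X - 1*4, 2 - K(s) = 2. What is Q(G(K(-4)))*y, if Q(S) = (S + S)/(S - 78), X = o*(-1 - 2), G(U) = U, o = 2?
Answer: 0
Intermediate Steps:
K(s) = 0 (K(s) = 2 - 1*2 = 2 - 2 = 0)
X = -6 (X = 2*(-1 - 2) = 2*(-3) = -6)
Q(S) = 2*S/(-78 + S) (Q(S) = (2*S)/(-78 + S) = 2*S/(-78 + S))
y = -10 (y = -6 - 1*4 = -6 - 4 = -10)
Q(G(K(-4)))*y = (2*0/(-78 + 0))*(-10) = (2*0/(-78))*(-10) = (2*0*(-1/78))*(-10) = 0*(-10) = 0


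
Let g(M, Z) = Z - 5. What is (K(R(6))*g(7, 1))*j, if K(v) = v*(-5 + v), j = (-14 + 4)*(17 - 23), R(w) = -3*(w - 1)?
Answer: -72000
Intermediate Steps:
R(w) = 3 - 3*w (R(w) = -3*(-1 + w) = 3 - 3*w)
g(M, Z) = -5 + Z
j = 60 (j = -10*(-6) = 60)
(K(R(6))*g(7, 1))*j = (((3 - 3*6)*(-5 + (3 - 3*6)))*(-5 + 1))*60 = (((3 - 18)*(-5 + (3 - 18)))*(-4))*60 = (-15*(-5 - 15)*(-4))*60 = (-15*(-20)*(-4))*60 = (300*(-4))*60 = -1200*60 = -72000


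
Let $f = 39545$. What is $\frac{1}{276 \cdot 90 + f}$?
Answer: $\frac{1}{64385} \approx 1.5532 \cdot 10^{-5}$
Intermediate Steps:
$\frac{1}{276 \cdot 90 + f} = \frac{1}{276 \cdot 90 + 39545} = \frac{1}{24840 + 39545} = \frac{1}{64385}$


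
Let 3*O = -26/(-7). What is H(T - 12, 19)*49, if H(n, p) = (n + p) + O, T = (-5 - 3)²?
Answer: 10619/3 ≈ 3539.7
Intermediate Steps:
T = 64 (T = (-8)² = 64)
O = 26/21 (O = (-26/(-7))/3 = (-26*(-⅐))/3 = (⅓)*(26/7) = 26/21 ≈ 1.2381)
H(n, p) = 26/21 + n + p (H(n, p) = (n + p) + 26/21 = 26/21 + n + p)
H(T - 12, 19)*49 = (26/21 + (64 - 12) + 19)*49 = (26/21 + 52 + 19)*49 = (1517/21)*49 = 10619/3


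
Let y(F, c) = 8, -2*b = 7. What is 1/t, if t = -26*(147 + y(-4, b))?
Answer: -1/4030 ≈ -0.00024814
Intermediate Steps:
b = -7/2 (b = -½*7 = -7/2 ≈ -3.5000)
t = -4030 (t = -26*(147 + 8) = -26*155 = -4030)
1/t = 1/(-4030) = -1/4030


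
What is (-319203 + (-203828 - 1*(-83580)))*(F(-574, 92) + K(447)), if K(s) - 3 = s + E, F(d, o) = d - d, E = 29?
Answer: -210497029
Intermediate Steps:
F(d, o) = 0
K(s) = 32 + s (K(s) = 3 + (s + 29) = 3 + (29 + s) = 32 + s)
(-319203 + (-203828 - 1*(-83580)))*(F(-574, 92) + K(447)) = (-319203 + (-203828 - 1*(-83580)))*(0 + (32 + 447)) = (-319203 + (-203828 + 83580))*(0 + 479) = (-319203 - 120248)*479 = -439451*479 = -210497029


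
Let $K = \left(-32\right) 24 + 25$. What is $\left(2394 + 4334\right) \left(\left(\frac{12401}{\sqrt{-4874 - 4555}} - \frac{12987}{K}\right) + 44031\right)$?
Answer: $\frac{220194118560}{743} - \frac{83433928 i \sqrt{9429}}{9429} \approx 2.9636 \cdot 10^{8} - 8.5923 \cdot 10^{5} i$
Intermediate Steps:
$K = -743$ ($K = -768 + 25 = -743$)
$\left(2394 + 4334\right) \left(\left(\frac{12401}{\sqrt{-4874 - 4555}} - \frac{12987}{K}\right) + 44031\right) = \left(2394 + 4334\right) \left(\left(\frac{12401}{\sqrt{-4874 - 4555}} - \frac{12987}{-743}\right) + 44031\right) = 6728 \left(\left(\frac{12401}{\sqrt{-9429}} - - \frac{12987}{743}\right) + 44031\right) = 6728 \left(\left(\frac{12401}{i \sqrt{9429}} + \frac{12987}{743}\right) + 44031\right) = 6728 \left(\left(12401 \left(- \frac{i \sqrt{9429}}{9429}\right) + \frac{12987}{743}\right) + 44031\right) = 6728 \left(\left(- \frac{12401 i \sqrt{9429}}{9429} + \frac{12987}{743}\right) + 44031\right) = 6728 \left(\left(\frac{12987}{743} - \frac{12401 i \sqrt{9429}}{9429}\right) + 44031\right) = 6728 \left(\frac{32728020}{743} - \frac{12401 i \sqrt{9429}}{9429}\right) = \frac{220194118560}{743} - \frac{83433928 i \sqrt{9429}}{9429}$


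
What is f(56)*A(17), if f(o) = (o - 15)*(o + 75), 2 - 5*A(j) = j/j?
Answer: 5371/5 ≈ 1074.2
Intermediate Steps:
A(j) = ⅕ (A(j) = ⅖ - j/(5*j) = ⅖ - ⅕*1 = ⅖ - ⅕ = ⅕)
f(o) = (-15 + o)*(75 + o)
f(56)*A(17) = (-1125 + 56² + 60*56)*(⅕) = (-1125 + 3136 + 3360)*(⅕) = 5371*(⅕) = 5371/5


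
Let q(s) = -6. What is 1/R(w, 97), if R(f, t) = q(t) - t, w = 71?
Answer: -1/103 ≈ -0.0097087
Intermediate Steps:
R(f, t) = -6 - t
1/R(w, 97) = 1/(-6 - 1*97) = 1/(-6 - 97) = 1/(-103) = -1/103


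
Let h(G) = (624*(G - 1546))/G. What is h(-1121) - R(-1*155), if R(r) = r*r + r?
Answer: -25094062/1121 ≈ -22385.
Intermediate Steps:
h(G) = (-964704 + 624*G)/G (h(G) = (624*(-1546 + G))/G = (-964704 + 624*G)/G)
R(r) = r + r² (R(r) = r² + r = r + r²)
h(-1121) - R(-1*155) = (624 - 964704/(-1121)) - (-1*155)*(1 - 1*155) = (624 - 964704*(-1/1121)) - (-155)*(1 - 155) = (624 + 964704/1121) - (-155)*(-154) = 1664208/1121 - 1*23870 = 1664208/1121 - 23870 = -25094062/1121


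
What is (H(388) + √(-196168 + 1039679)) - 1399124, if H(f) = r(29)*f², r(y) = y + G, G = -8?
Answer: 1762300 + √843511 ≈ 1.7632e+6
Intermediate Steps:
r(y) = -8 + y (r(y) = y - 8 = -8 + y)
H(f) = 21*f² (H(f) = (-8 + 29)*f² = 21*f²)
(H(388) + √(-196168 + 1039679)) - 1399124 = (21*388² + √(-196168 + 1039679)) - 1399124 = (21*150544 + √843511) - 1399124 = (3161424 + √843511) - 1399124 = 1762300 + √843511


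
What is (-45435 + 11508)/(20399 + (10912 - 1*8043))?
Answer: -11309/7756 ≈ -1.4581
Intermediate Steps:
(-45435 + 11508)/(20399 + (10912 - 1*8043)) = -33927/(20399 + (10912 - 8043)) = -33927/(20399 + 2869) = -33927/23268 = -33927*1/23268 = -11309/7756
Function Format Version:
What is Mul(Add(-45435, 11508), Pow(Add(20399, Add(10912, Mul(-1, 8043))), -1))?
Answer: Rational(-11309, 7756) ≈ -1.4581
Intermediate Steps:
Mul(Add(-45435, 11508), Pow(Add(20399, Add(10912, Mul(-1, 8043))), -1)) = Mul(-33927, Pow(Add(20399, Add(10912, -8043)), -1)) = Mul(-33927, Pow(Add(20399, 2869), -1)) = Mul(-33927, Pow(23268, -1)) = Mul(-33927, Rational(1, 23268)) = Rational(-11309, 7756)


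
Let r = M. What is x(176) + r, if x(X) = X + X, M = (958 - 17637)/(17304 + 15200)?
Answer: 11424729/32504 ≈ 351.49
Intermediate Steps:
M = -16679/32504 ≈ -0.51314
r = -16679/32504 ≈ -0.51314
x(X) = 2*X
x(176) + r = 2*176 - 16679/32504 = 352 - 16679/32504 = 11424729/32504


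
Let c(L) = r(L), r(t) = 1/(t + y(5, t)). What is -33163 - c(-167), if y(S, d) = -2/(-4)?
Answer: -11043277/333 ≈ -33163.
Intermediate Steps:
y(S, d) = ½ (y(S, d) = -2*(-¼) = ½)
r(t) = 1/(½ + t) (r(t) = 1/(t + ½) = 1/(½ + t))
c(L) = 2/(1 + 2*L)
-33163 - c(-167) = -33163 - 2/(1 + 2*(-167)) = -33163 - 2/(1 - 334) = -33163 - 2/(-333) = -33163 - 2*(-1)/333 = -33163 - 1*(-2/333) = -33163 + 2/333 = -11043277/333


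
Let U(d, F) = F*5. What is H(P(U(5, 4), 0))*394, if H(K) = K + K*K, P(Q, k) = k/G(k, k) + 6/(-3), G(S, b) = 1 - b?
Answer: 788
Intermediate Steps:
U(d, F) = 5*F
P(Q, k) = -2 + k/(1 - k) (P(Q, k) = k/(1 - k) + 6/(-3) = k/(1 - k) + 6*(-⅓) = k/(1 - k) - 2 = -2 + k/(1 - k))
H(K) = K + K²
H(P(U(5, 4), 0))*394 = (((2 - 3*0)/(-1 + 0))*(1 + (2 - 3*0)/(-1 + 0)))*394 = (((2 + 0)/(-1))*(1 + (2 + 0)/(-1)))*394 = ((-1*2)*(1 - 1*2))*394 = -2*(1 - 2)*394 = -2*(-1)*394 = 2*394 = 788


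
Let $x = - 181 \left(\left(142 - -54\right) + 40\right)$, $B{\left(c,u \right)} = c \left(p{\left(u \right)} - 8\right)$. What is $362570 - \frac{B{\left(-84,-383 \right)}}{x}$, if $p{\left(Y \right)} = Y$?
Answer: $\frac{3871893241}{10679} \approx 3.6257 \cdot 10^{5}$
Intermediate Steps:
$B{\left(c,u \right)} = c \left(-8 + u\right)$ ($B{\left(c,u \right)} = c \left(u - 8\right) = c \left(-8 + u\right)$)
$x = -42716$ ($x = - 181 \left(\left(142 + 54\right) + 40\right) = - 181 \left(196 + 40\right) = \left(-181\right) 236 = -42716$)
$362570 - \frac{B{\left(-84,-383 \right)}}{x} = 362570 - \frac{\left(-84\right) \left(-8 - 383\right)}{-42716} = 362570 - \left(-84\right) \left(-391\right) \left(- \frac{1}{42716}\right) = 362570 - 32844 \left(- \frac{1}{42716}\right) = 362570 - - \frac{8211}{10679} = 362570 + \frac{8211}{10679} = \frac{3871893241}{10679}$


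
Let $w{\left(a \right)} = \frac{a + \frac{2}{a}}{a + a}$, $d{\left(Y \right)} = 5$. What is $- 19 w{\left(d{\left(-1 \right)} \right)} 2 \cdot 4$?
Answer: $- \frac{2052}{25} \approx -82.08$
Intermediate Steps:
$w{\left(a \right)} = \frac{a + \frac{2}{a}}{2 a}$
$- 19 w{\left(d{\left(-1 \right)} \right)} 2 \cdot 4 = - 19 \left(\frac{1}{2} + \frac{1}{25}\right) 2 \cdot 4 = - 19 \left(\frac{1}{2} + \frac{1}{25}\right) 8 = \left(-19\right) \frac{27}{50} \cdot 8 = \left(- \frac{513}{50}\right) 8 = - \frac{2052}{25}$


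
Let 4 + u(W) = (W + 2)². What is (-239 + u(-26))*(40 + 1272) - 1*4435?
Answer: 432461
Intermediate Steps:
u(W) = -4 + (2 + W)² (u(W) = -4 + (W + 2)² = -4 + (2 + W)²)
(-239 + u(-26))*(40 + 1272) - 1*4435 = (-239 - 26*(4 - 26))*(40 + 1272) - 1*4435 = (-239 - 26*(-22))*1312 - 4435 = (-239 + 572)*1312 - 4435 = 333*1312 - 4435 = 436896 - 4435 = 432461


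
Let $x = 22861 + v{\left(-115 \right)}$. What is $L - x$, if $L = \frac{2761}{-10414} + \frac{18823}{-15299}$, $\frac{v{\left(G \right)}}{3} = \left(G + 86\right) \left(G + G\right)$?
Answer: $- \frac{6830608292867}{159323786} \approx -42873.0$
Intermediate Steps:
$v{\left(G \right)} = 6 G \left(86 + G\right)$ ($v{\left(G \right)} = 3 \left(G + 86\right) \left(G + G\right) = 3 \left(86 + G\right) 2 G = 3 \cdot 2 G \left(86 + G\right) = 6 G \left(86 + G\right)$)
$L = - \frac{238263261}{159323786}$ ($L = 2761 \left(- \frac{1}{10414}\right) + 18823 \left(- \frac{1}{15299}\right) = - \frac{2761}{10414} - \frac{18823}{15299} = - \frac{238263261}{159323786} \approx -1.4955$)
$x = 42871$ ($x = 22861 + 6 \left(-115\right) \left(86 - 115\right) = 22861 + 6 \left(-115\right) \left(-29\right) = 22861 + 20010 = 42871$)
$L - x = - \frac{238263261}{159323786} - 42871 = - \frac{6830608292867}{159323786}$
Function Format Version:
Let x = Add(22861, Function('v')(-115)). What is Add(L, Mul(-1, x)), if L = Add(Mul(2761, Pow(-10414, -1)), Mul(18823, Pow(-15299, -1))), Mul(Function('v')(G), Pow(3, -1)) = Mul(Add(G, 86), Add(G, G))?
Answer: Rational(-6830608292867, 159323786) ≈ -42873.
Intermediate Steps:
Function('v')(G) = Mul(6, G, Add(86, G)) (Function('v')(G) = Mul(3, Mul(Add(G, 86), Add(G, G))) = Mul(3, Mul(Add(86, G), Mul(2, G))) = Mul(3, Mul(2, G, Add(86, G))) = Mul(6, G, Add(86, G)))
L = Rational(-238263261, 159323786) (L = Add(Mul(2761, Rational(-1, 10414)), Mul(18823, Rational(-1, 15299))) = Add(Rational(-2761, 10414), Rational(-18823, 15299)) = Rational(-238263261, 159323786) ≈ -1.4955)
x = 42871 (x = Add(22861, Mul(6, -115, Add(86, -115))) = Add(22861, Mul(6, -115, -29)) = Add(22861, 20010) = 42871)
Add(L, Mul(-1, x)) = Add(Rational(-238263261, 159323786), Mul(-1, 42871)) = Add(Rational(-238263261, 159323786), -42871) = Rational(-6830608292867, 159323786)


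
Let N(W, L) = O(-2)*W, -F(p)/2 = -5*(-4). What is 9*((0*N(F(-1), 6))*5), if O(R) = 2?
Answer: 0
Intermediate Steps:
F(p) = -40 (F(p) = -(-10)*(-4) = -2*20 = -40)
N(W, L) = 2*W
9*((0*N(F(-1), 6))*5) = 9*((0*(2*(-40)))*5) = 9*((0*(-80))*5) = 9*(0*5) = 9*0 = 0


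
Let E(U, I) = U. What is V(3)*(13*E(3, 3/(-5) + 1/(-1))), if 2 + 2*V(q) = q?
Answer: 39/2 ≈ 19.500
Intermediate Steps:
V(q) = -1 + q/2
V(3)*(13*E(3, 3/(-5) + 1/(-1))) = (-1 + (½)*3)*(13*3) = (-1 + 3/2)*39 = (½)*39 = 39/2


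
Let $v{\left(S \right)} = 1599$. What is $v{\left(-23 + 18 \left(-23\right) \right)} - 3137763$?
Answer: $-3136164$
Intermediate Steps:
$v{\left(-23 + 18 \left(-23\right) \right)} - 3137763 = 1599 - 3137763 = -3136164$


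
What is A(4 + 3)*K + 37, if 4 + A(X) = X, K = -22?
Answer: -29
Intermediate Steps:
A(X) = -4 + X
A(4 + 3)*K + 37 = (-4 + (4 + 3))*(-22) + 37 = (-4 + 7)*(-22) + 37 = 3*(-22) + 37 = -66 + 37 = -29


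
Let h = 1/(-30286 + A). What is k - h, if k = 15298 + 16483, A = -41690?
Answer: 2287469257/71976 ≈ 31781.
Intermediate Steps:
h = -1/71976 (h = 1/(-30286 - 41690) = 1/(-71976) = -1/71976 ≈ -1.3894e-5)
k = 31781
k - h = 31781 - 1*(-1/71976) = 31781 + 1/71976 = 2287469257/71976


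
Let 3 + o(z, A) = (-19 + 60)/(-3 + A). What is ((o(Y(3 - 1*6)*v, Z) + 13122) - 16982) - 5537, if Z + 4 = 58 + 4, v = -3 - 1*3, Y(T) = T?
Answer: -516959/55 ≈ -9399.3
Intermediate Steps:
v = -6 (v = -3 - 3 = -6)
Z = 58 (Z = -4 + (58 + 4) = -4 + 62 = 58)
o(z, A) = -3 + 41/(-3 + A) (o(z, A) = -3 + (-19 + 60)/(-3 + A) = -3 + 41/(-3 + A))
((o(Y(3 - 1*6)*v, Z) + 13122) - 16982) - 5537 = (((50 - 3*58)/(-3 + 58) + 13122) - 16982) - 5537 = (((50 - 174)/55 + 13122) - 16982) - 5537 = (((1/55)*(-124) + 13122) - 16982) - 5537 = ((-124/55 + 13122) - 16982) - 5537 = (721586/55 - 16982) - 5537 = -212424/55 - 5537 = -516959/55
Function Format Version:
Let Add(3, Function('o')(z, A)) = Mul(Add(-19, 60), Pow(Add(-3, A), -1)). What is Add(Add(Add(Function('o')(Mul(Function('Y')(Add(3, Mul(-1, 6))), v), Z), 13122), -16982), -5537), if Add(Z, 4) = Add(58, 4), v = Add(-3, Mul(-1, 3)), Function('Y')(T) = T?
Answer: Rational(-516959, 55) ≈ -9399.3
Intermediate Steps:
v = -6 (v = Add(-3, -3) = -6)
Z = 58 (Z = Add(-4, Add(58, 4)) = Add(-4, 62) = 58)
Function('o')(z, A) = Add(-3, Mul(41, Pow(Add(-3, A), -1))) (Function('o')(z, A) = Add(-3, Mul(Add(-19, 60), Pow(Add(-3, A), -1))) = Add(-3, Mul(41, Pow(Add(-3, A), -1))))
Add(Add(Add(Function('o')(Mul(Function('Y')(Add(3, Mul(-1, 6))), v), Z), 13122), -16982), -5537) = Add(Add(Add(Mul(Pow(Add(-3, 58), -1), Add(50, Mul(-3, 58))), 13122), -16982), -5537) = Add(Add(Add(Mul(Pow(55, -1), Add(50, -174)), 13122), -16982), -5537) = Add(Add(Add(Mul(Rational(1, 55), -124), 13122), -16982), -5537) = Add(Add(Add(Rational(-124, 55), 13122), -16982), -5537) = Add(Add(Rational(721586, 55), -16982), -5537) = Add(Rational(-212424, 55), -5537) = Rational(-516959, 55)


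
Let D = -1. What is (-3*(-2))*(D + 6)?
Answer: 30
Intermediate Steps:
(-3*(-2))*(D + 6) = (-3*(-2))*(-1 + 6) = 6*5 = 30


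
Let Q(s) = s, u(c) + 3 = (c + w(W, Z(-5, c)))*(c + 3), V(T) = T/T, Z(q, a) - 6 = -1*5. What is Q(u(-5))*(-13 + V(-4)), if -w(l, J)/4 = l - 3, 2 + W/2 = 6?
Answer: -564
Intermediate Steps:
Z(q, a) = 1 (Z(q, a) = 6 - 1*5 = 6 - 5 = 1)
W = 8 (W = -4 + 2*6 = -4 + 12 = 8)
w(l, J) = 12 - 4*l (w(l, J) = -4*(l - 3) = -4*(-3 + l) = 12 - 4*l)
V(T) = 1
u(c) = -3 + (-20 + c)*(3 + c) (u(c) = -3 + (c + (12 - 4*8))*(c + 3) = -3 + (c + (12 - 32))*(3 + c) = -3 + (c - 20)*(3 + c) = -3 + (-20 + c)*(3 + c))
Q(u(-5))*(-13 + V(-4)) = (-63 + (-5)² - 17*(-5))*(-13 + 1) = (-63 + 25 + 85)*(-12) = 47*(-12) = -564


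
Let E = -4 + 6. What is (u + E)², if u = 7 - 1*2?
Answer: 49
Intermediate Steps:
E = 2
u = 5 (u = 7 - 2 = 5)
(u + E)² = (5 + 2)² = 7² = 49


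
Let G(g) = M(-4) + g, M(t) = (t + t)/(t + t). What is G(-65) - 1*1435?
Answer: -1499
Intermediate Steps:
M(t) = 1 (M(t) = (2*t)/((2*t)) = (2*t)*(1/(2*t)) = 1)
G(g) = 1 + g
G(-65) - 1*1435 = (1 - 65) - 1*1435 = -64 - 1435 = -1499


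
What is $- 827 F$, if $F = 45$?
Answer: $-37215$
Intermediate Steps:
$- 827 F = \left(-827\right) 45 = -37215$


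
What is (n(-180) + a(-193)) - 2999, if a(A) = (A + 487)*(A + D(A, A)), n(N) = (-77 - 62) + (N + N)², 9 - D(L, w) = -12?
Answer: 75894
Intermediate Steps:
D(L, w) = 21 (D(L, w) = 9 - 1*(-12) = 9 + 12 = 21)
n(N) = -139 + 4*N² (n(N) = -139 + (2*N)² = -139 + 4*N²)
a(A) = (21 + A)*(487 + A) (a(A) = (A + 487)*(A + 21) = (487 + A)*(21 + A) = (21 + A)*(487 + A))
(n(-180) + a(-193)) - 2999 = ((-139 + 4*(-180)²) + (10227 + (-193)² + 508*(-193))) - 2999 = ((-139 + 4*32400) + (10227 + 37249 - 98044)) - 2999 = ((-139 + 129600) - 50568) - 2999 = (129461 - 50568) - 2999 = 78893 - 2999 = 75894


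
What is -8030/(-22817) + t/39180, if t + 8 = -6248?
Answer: 42968062/223492515 ≈ 0.19226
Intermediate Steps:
t = -6256 (t = -8 - 6248 = -6256)
-8030/(-22817) + t/39180 = -8030/(-22817) - 6256/39180 = -8030*(-1/22817) - 6256*1/39180 = 8030/22817 - 1564/9795 = 42968062/223492515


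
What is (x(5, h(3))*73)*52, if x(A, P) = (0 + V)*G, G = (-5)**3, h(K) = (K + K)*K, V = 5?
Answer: -2372500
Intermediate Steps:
h(K) = 2*K**2 (h(K) = (2*K)*K = 2*K**2)
G = -125
x(A, P) = -625 (x(A, P) = (0 + 5)*(-125) = 5*(-125) = -625)
(x(5, h(3))*73)*52 = -625*73*52 = -45625*52 = -2372500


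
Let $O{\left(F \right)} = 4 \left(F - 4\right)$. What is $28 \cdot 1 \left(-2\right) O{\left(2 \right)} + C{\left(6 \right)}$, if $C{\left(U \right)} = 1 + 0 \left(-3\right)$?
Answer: $449$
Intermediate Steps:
$O{\left(F \right)} = -16 + 4 F$ ($O{\left(F \right)} = 4 \left(-4 + F\right) = -16 + 4 F$)
$C{\left(U \right)} = 1$ ($C{\left(U \right)} = 1 + 0 = 1$)
$28 \cdot 1 \left(-2\right) O{\left(2 \right)} + C{\left(6 \right)} = 28 \cdot 1 \left(-2\right) \left(-16 + 4 \cdot 2\right) + 1 = 28 \left(- 2 \left(-16 + 8\right)\right) + 1 = 28 \left(\left(-2\right) \left(-8\right)\right) + 1 = 28 \cdot 16 + 1 = 448 + 1 = 449$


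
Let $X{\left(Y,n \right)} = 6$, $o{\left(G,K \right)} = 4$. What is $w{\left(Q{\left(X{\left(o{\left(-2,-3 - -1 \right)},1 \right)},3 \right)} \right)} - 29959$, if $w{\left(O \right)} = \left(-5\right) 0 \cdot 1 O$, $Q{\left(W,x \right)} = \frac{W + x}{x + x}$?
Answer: $-29959$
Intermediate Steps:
$Q{\left(W,x \right)} = \frac{W + x}{2 x}$
$w{\left(O \right)} = 0$ ($w{\left(O \right)} = 0 \cdot 1 O = 0 O = 0$)
$w{\left(Q{\left(X{\left(o{\left(-2,-3 - -1 \right)},1 \right)},3 \right)} \right)} - 29959 = 0 - 29959 = -29959$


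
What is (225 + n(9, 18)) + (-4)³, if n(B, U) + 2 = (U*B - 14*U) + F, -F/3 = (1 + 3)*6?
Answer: -3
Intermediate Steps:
F = -72 (F = -3*(1 + 3)*6 = -12*6 = -3*24 = -72)
n(B, U) = -74 - 14*U + B*U (n(B, U) = -2 + ((U*B - 14*U) - 72) = -2 + ((B*U - 14*U) - 72) = -2 + ((-14*U + B*U) - 72) = -2 + (-72 - 14*U + B*U) = -74 - 14*U + B*U)
(225 + n(9, 18)) + (-4)³ = (225 + (-74 - 14*18 + 9*18)) + (-4)³ = (225 + (-74 - 252 + 162)) - 64 = (225 - 164) - 64 = 61 - 64 = -3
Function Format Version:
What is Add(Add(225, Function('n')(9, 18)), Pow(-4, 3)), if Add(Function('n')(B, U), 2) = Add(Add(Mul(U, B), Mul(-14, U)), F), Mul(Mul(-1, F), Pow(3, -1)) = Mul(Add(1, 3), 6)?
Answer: -3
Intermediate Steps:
F = -72 (F = Mul(-3, Mul(Add(1, 3), 6)) = Mul(-3, Mul(4, 6)) = Mul(-3, 24) = -72)
Function('n')(B, U) = Add(-74, Mul(-14, U), Mul(B, U)) (Function('n')(B, U) = Add(-2, Add(Add(Mul(U, B), Mul(-14, U)), -72)) = Add(-2, Add(Add(Mul(B, U), Mul(-14, U)), -72)) = Add(-2, Add(Add(Mul(-14, U), Mul(B, U)), -72)) = Add(-2, Add(-72, Mul(-14, U), Mul(B, U))) = Add(-74, Mul(-14, U), Mul(B, U)))
Add(Add(225, Function('n')(9, 18)), Pow(-4, 3)) = Add(Add(225, Add(-74, Mul(-14, 18), Mul(9, 18))), Pow(-4, 3)) = Add(Add(225, Add(-74, -252, 162)), -64) = Add(Add(225, -164), -64) = Add(61, -64) = -3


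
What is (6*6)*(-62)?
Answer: -2232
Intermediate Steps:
(6*6)*(-62) = 36*(-62) = -2232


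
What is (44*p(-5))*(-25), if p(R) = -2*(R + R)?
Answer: -22000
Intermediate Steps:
p(R) = -4*R
(44*p(-5))*(-25) = (44*(-4*(-5)))*(-25) = (44*20)*(-25) = 880*(-25) = -22000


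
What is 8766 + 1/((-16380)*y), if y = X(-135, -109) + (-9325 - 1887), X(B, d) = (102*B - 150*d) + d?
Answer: 1255094666281/143177580 ≈ 8766.0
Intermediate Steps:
X(B, d) = -149*d + 102*B (X(B, d) = (-150*d + 102*B) + d = -149*d + 102*B)
y = -8741 (y = (-149*(-109) + 102*(-135)) + (-9325 - 1887) = (16241 - 13770) - 11212 = 2471 - 11212 = -8741)
8766 + 1/((-16380)*y) = 8766 + 1/(-16380*(-8741)) = 8766 - 1/16380*(-1/8741) = 8766 + 1/143177580 = 1255094666281/143177580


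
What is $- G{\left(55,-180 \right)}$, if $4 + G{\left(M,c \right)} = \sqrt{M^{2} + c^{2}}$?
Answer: $4 - 5 \sqrt{1417} \approx -184.22$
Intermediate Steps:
$G{\left(M,c \right)} = -4 + \sqrt{M^{2} + c^{2}}$
$- G{\left(55,-180 \right)} = - (-4 + \sqrt{55^{2} + \left(-180\right)^{2}}) = - (-4 + \sqrt{3025 + 32400}) = - (-4 + \sqrt{35425}) = - (-4 + 5 \sqrt{1417}) = 4 - 5 \sqrt{1417}$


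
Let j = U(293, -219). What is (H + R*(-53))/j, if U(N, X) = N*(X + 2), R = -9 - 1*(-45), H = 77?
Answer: 1831/63581 ≈ 0.028798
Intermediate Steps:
R = 36 (R = -9 + 45 = 36)
U(N, X) = N*(2 + X)
j = -63581 (j = 293*(2 - 219) = 293*(-217) = -63581)
(H + R*(-53))/j = (77 + 36*(-53))/(-63581) = (77 - 1908)*(-1/63581) = -1831*(-1/63581) = 1831/63581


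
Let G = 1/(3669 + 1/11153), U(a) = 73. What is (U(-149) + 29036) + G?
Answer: 1191150712175/40920358 ≈ 29109.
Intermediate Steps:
G = 11153/40920358 (G = 1/(3669 + 1/11153) = 1/(40920358/11153) = 11153/40920358 ≈ 0.00027255)
(U(-149) + 29036) + G = (73 + 29036) + 11153/40920358 = 29109 + 11153/40920358 = 1191150712175/40920358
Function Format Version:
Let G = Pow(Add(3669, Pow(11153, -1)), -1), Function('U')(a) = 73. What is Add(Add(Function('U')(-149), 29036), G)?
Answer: Rational(1191150712175, 40920358) ≈ 29109.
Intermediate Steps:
G = Rational(11153, 40920358) (G = Pow(Add(3669, Rational(1, 11153)), -1) = Pow(Rational(40920358, 11153), -1) = Rational(11153, 40920358) ≈ 0.00027255)
Add(Add(Function('U')(-149), 29036), G) = Add(Add(73, 29036), Rational(11153, 40920358)) = Add(29109, Rational(11153, 40920358)) = Rational(1191150712175, 40920358)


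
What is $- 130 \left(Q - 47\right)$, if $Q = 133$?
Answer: $-11180$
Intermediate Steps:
$- 130 \left(Q - 47\right) = - 130 \left(133 - 47\right) = \left(-130\right) 86 = -11180$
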